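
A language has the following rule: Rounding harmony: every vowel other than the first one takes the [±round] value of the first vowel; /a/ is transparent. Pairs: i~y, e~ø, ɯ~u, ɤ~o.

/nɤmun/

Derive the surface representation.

/u/ harmonizes with /ɤ/ ([-round]) → [ɯ]

[nɤmɯn]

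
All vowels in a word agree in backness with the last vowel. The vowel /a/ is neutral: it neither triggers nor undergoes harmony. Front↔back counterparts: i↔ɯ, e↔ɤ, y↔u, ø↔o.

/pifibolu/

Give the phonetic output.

/i/ harmonizes with /u/ ([+back]) → [ɯ]
/i/ harmonizes with /u/ ([+back]) → [ɯ]

[pɯfɯbolu]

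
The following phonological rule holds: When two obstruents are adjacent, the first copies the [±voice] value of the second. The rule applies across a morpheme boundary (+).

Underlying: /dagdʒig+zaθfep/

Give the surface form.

[dagdʒig+zaθfep]

no segment meets the rule's conditions; no change.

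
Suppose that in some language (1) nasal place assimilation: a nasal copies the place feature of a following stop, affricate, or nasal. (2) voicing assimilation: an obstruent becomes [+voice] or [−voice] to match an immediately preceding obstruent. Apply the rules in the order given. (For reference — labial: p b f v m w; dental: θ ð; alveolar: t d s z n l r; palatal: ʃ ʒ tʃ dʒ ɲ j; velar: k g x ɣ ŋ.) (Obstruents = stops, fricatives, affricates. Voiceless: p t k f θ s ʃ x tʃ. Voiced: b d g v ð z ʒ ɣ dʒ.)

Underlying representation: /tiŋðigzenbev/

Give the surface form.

[tiŋðigzembev]

Rule 1: /n/ before /b/ (labial) → [m]
After rule 1: tiŋðigzembev
Rule 2: no segment meets the rule's conditions; no change.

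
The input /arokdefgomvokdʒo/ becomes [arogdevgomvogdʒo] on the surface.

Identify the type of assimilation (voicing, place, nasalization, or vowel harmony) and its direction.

/k/→[g] /f/→[v] /k/→[g].
Each target copies a feature from the following segment, so the direction is regressive.

voicing assimilation, regressive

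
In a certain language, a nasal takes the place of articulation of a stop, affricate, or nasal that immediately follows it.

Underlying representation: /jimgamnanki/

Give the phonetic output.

/m/ before /g/ (velar) → [ŋ]
/m/ before /n/ (alveolar) → [n]
/n/ before /k/ (velar) → [ŋ]

[jiŋgannaŋki]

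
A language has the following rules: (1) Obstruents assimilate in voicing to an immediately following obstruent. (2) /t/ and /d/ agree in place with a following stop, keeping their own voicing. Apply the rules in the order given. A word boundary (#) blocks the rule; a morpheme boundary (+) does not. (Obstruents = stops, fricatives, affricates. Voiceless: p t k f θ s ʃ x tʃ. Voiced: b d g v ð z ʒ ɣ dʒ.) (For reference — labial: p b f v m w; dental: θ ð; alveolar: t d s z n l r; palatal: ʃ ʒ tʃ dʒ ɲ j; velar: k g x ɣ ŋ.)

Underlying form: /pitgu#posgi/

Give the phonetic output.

[piggu#pozgi]

Rule 1: /t/ before /g/ (voiced) → [d]
Rule 1: /s/ before /g/ (voiced) → [z]
After rule 1: pidgu#pozgi
Rule 2: /d/ before /g/ (velar) → [g]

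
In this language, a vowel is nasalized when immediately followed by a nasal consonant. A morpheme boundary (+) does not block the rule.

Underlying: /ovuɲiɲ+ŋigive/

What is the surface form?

/u/ before nasal /ɲ/ → [ũ]
/i/ before nasal /ɲ/ → [ĩ]

[ovũɲĩɲ+ŋigive]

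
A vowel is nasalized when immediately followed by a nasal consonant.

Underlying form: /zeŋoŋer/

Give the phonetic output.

/e/ before nasal /ŋ/ → [ẽ]
/o/ before nasal /ŋ/ → [õ]

[zẽŋõŋer]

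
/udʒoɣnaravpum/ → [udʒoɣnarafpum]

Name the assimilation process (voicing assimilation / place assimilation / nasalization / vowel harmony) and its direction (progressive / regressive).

/v/→[f].
Each target copies a feature from the following segment, so the direction is regressive.

voicing assimilation, regressive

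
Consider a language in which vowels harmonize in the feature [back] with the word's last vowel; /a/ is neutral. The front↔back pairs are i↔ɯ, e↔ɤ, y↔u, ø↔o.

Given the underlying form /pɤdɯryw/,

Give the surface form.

/ɤ/ harmonizes with /y/ ([-back]) → [e]
/ɯ/ harmonizes with /y/ ([-back]) → [i]

[pediryw]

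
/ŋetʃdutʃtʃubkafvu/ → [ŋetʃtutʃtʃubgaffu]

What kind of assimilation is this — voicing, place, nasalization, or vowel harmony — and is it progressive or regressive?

/d/→[t] /k/→[g] /v/→[f].
Each target copies a feature from the preceding segment, so the direction is progressive.

voicing assimilation, progressive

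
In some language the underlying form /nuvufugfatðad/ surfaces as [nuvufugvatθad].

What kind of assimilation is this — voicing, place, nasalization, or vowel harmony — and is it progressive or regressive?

voicing assimilation, progressive

/f/→[v] /ð/→[θ].
Each target copies a feature from the preceding segment, so the direction is progressive.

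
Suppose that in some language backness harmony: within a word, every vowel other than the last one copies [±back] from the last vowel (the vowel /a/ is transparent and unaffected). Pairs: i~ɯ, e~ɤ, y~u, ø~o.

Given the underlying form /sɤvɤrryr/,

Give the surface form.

[severryr]

/ɤ/ harmonizes with /y/ ([-back]) → [e]
/ɤ/ harmonizes with /y/ ([-back]) → [e]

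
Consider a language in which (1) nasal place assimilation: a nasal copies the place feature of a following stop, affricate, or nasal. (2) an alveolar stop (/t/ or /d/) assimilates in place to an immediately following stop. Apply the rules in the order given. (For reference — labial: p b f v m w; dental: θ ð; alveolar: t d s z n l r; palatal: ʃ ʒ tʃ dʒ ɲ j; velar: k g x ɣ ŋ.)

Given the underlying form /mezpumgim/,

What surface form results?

Rule 1: /m/ before /g/ (velar) → [ŋ]
After rule 1: mezpuŋgim
Rule 2: no segment meets the rule's conditions; no change.

[mezpuŋgim]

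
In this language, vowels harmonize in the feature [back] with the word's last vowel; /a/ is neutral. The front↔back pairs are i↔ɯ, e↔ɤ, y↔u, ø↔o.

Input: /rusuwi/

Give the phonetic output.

[rysywi]

/u/ harmonizes with /i/ ([-back]) → [y]
/u/ harmonizes with /i/ ([-back]) → [y]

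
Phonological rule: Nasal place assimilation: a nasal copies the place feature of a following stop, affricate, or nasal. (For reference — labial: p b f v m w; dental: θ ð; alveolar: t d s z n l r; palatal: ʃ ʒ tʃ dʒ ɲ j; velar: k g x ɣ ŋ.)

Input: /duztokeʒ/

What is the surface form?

no segment meets the rule's conditions; no change.

[duztokeʒ]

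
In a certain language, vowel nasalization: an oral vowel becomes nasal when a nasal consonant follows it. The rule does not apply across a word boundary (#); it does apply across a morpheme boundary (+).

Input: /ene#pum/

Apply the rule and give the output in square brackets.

/e/ before nasal /n/ → [ẽ]
/u/ before nasal /m/ → [ũ]

[ẽne#pũm]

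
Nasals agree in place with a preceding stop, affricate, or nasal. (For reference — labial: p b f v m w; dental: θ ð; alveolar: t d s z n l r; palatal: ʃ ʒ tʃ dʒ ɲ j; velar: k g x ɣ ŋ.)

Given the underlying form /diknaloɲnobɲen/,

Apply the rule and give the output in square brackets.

[dikŋaloɲɲobmen]

/n/ after /k/ (velar) → [ŋ]
/n/ after /ɲ/ (palatal) → [ɲ]
/ɲ/ after /b/ (labial) → [m]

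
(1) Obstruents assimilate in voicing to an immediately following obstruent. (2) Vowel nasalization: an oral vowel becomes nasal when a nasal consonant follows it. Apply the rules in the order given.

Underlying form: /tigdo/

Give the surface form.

Rule 1: no segment meets the rule's conditions; no change.
After rule 1: tigdo
Rule 2: no segment meets the rule's conditions; no change.

[tigdo]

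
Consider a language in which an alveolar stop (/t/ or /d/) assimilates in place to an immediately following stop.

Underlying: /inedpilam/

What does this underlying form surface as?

[inebpilam]

/d/ before /p/ (labial) → [b]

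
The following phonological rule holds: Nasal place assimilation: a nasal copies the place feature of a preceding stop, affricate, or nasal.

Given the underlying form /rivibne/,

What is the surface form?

/n/ after /b/ (labial) → [m]

[rivibme]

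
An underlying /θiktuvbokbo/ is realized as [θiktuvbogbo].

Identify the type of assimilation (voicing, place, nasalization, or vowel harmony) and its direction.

/k/→[g].
Each target copies a feature from the following segment, so the direction is regressive.

voicing assimilation, regressive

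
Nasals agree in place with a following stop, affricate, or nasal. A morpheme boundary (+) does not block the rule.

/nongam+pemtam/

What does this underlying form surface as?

[noŋgam+pentam]

/n/ before /g/ (velar) → [ŋ]
/m/ before /t/ (alveolar) → [n]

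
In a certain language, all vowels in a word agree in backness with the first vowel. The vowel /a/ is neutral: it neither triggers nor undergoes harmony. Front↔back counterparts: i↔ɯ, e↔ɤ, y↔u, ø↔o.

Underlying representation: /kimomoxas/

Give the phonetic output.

[kimømøxas]

/o/ harmonizes with /i/ ([-back]) → [ø]
/o/ harmonizes with /i/ ([-back]) → [ø]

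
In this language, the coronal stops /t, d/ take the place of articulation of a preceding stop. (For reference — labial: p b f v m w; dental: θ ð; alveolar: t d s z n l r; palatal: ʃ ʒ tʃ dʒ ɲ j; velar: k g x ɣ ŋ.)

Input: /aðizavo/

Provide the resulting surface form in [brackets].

[aðizavo]

no segment meets the rule's conditions; no change.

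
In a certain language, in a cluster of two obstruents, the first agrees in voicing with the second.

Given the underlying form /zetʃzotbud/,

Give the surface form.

/tʃ/ before /z/ (voiced) → [dʒ]
/t/ before /b/ (voiced) → [d]

[zedʒzodbud]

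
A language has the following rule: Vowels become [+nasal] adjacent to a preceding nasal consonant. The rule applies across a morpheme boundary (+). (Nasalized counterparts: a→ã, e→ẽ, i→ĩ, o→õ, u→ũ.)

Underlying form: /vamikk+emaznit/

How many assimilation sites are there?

3

/i/ after nasal /m/ → [ĩ]
/a/ after nasal /m/ → [ã]
/i/ after nasal /n/ → [ĩ]
3 segments change.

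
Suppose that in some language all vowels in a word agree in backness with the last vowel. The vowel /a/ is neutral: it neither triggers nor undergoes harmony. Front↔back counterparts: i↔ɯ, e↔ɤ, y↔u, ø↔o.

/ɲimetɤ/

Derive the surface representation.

/i/ harmonizes with /ɤ/ ([+back]) → [ɯ]
/e/ harmonizes with /ɤ/ ([+back]) → [ɤ]

[ɲɯmɤtɤ]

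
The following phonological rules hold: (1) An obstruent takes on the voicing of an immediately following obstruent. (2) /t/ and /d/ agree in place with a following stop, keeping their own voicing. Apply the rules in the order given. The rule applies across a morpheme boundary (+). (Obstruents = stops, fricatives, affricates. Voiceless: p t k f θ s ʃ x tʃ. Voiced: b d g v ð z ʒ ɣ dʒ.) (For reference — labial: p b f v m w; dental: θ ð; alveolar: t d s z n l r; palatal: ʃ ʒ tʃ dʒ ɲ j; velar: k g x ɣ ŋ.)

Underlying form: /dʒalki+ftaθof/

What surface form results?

Rule 1: no segment meets the rule's conditions; no change.
After rule 1: dʒalki+ftaθof
Rule 2: no segment meets the rule's conditions; no change.

[dʒalki+ftaθof]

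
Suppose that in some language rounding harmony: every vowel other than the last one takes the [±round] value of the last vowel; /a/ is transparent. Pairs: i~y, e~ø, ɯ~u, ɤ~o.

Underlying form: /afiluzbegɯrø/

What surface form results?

[afyluzbøgurø]

/i/ harmonizes with /ø/ ([+round]) → [y]
/e/ harmonizes with /ø/ ([+round]) → [ø]
/ɯ/ harmonizes with /ø/ ([+round]) → [u]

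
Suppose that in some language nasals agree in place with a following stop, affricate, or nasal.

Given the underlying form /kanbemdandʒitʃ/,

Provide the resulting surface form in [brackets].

[kambendaɲdʒitʃ]

/n/ before /b/ (labial) → [m]
/m/ before /d/ (alveolar) → [n]
/n/ before /dʒ/ (palatal) → [ɲ]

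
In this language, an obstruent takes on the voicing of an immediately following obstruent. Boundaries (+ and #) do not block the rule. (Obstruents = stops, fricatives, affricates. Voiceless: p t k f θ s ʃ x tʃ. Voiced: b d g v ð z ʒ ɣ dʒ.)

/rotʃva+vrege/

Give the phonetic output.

/tʃ/ before /v/ (voiced) → [dʒ]

[rodʒva+vrege]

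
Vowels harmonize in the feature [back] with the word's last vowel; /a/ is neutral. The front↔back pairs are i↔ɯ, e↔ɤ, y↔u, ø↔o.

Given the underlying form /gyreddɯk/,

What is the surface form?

[gurɤddɯk]

/y/ harmonizes with /ɯ/ ([+back]) → [u]
/e/ harmonizes with /ɯ/ ([+back]) → [ɤ]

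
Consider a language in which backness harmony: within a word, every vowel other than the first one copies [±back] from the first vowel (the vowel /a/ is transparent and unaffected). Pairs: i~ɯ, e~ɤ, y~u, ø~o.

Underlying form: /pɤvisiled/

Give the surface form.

[pɤvɯsɯlɤd]

/i/ harmonizes with /ɤ/ ([+back]) → [ɯ]
/i/ harmonizes with /ɤ/ ([+back]) → [ɯ]
/e/ harmonizes with /ɤ/ ([+back]) → [ɤ]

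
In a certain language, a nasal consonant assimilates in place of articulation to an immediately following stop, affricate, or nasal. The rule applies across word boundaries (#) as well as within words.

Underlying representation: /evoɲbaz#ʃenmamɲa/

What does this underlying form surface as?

/ɲ/ before /b/ (labial) → [m]
/n/ before /m/ (labial) → [m]
/m/ before /ɲ/ (palatal) → [ɲ]

[evombaz#ʃemmaɲɲa]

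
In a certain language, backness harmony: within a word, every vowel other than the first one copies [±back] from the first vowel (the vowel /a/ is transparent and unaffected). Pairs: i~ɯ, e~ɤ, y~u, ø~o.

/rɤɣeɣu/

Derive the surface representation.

/e/ harmonizes with /ɤ/ ([+back]) → [ɤ]

[rɤɣɤɣu]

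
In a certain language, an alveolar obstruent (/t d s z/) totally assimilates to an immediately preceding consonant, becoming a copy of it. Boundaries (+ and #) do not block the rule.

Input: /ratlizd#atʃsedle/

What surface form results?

/d/ after /z/ → [z] (total assimilation)
/s/ after /tʃ/ → [tʃ] (total assimilation)

[ratlizz#atʃtʃedle]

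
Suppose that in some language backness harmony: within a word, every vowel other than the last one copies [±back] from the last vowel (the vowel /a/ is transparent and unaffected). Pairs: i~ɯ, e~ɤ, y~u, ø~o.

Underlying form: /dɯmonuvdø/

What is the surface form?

[dimønyvdø]

/ɯ/ harmonizes with /ø/ ([-back]) → [i]
/o/ harmonizes with /ø/ ([-back]) → [ø]
/u/ harmonizes with /ø/ ([-back]) → [y]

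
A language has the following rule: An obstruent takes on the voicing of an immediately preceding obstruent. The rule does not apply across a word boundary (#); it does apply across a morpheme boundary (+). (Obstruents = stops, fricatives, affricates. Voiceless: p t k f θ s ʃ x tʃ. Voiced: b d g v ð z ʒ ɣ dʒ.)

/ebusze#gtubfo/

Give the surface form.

/z/ after /s/ (voiceless) → [s]
/t/ after /g/ (voiced) → [d]
/f/ after /b/ (voiced) → [v]

[ebusse#gdubvo]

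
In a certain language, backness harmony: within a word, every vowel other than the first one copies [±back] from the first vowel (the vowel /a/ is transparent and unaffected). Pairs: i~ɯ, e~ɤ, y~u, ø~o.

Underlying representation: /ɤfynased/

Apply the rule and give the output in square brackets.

[ɤfunasɤd]

/y/ harmonizes with /ɤ/ ([+back]) → [u]
/e/ harmonizes with /ɤ/ ([+back]) → [ɤ]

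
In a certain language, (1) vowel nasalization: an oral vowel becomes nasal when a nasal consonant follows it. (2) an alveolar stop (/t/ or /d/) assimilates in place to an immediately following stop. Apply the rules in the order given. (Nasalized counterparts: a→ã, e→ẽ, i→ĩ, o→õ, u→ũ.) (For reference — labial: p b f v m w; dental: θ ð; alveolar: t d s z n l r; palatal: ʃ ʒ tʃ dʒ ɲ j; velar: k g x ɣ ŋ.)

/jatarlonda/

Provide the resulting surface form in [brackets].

Rule 1: /o/ before nasal /n/ → [õ]
After rule 1: jatarlõnda
Rule 2: no segment meets the rule's conditions; no change.

[jatarlõnda]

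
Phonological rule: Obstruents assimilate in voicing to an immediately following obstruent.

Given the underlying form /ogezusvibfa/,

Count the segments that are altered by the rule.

2

/s/ before /v/ (voiced) → [z]
/b/ before /f/ (voiceless) → [p]
2 segments change.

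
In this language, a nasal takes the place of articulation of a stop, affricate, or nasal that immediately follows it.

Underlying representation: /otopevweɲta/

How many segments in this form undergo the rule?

/ɲ/ before /t/ (alveolar) → [n]
1 segment changes.

1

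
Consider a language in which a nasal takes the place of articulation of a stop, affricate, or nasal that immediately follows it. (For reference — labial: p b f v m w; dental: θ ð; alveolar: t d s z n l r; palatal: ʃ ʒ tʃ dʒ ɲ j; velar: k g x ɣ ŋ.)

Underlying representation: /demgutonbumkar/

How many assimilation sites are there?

3

/m/ before /g/ (velar) → [ŋ]
/n/ before /b/ (labial) → [m]
/m/ before /k/ (velar) → [ŋ]
3 segments change.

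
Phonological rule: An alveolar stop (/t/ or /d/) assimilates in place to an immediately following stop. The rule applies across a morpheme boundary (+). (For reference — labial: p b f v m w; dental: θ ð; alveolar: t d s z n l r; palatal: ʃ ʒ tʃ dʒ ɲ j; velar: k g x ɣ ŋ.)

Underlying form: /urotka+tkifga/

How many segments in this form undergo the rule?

2

/t/ before /k/ (velar) → [k]
/t/ before /k/ (velar) → [k]
2 segments change.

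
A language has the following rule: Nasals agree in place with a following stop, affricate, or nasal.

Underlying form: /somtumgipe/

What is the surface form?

[sontuŋgipe]

/m/ before /t/ (alveolar) → [n]
/m/ before /g/ (velar) → [ŋ]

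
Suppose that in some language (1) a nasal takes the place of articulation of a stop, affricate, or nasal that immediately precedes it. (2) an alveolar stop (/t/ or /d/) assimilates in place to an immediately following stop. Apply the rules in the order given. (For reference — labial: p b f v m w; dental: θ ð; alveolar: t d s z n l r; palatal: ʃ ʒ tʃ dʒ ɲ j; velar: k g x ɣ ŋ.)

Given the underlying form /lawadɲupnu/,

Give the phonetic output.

[lawadnupmu]

Rule 1: /ɲ/ after /d/ (alveolar) → [n]
Rule 1: /n/ after /p/ (labial) → [m]
After rule 1: lawadnupmu
Rule 2: no segment meets the rule's conditions; no change.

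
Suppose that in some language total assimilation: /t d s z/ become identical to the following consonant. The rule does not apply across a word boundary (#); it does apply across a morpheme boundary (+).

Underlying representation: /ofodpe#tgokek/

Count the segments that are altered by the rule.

2

/d/ before /p/ → [p] (total assimilation)
/t/ before /g/ → [g] (total assimilation)
2 segments change.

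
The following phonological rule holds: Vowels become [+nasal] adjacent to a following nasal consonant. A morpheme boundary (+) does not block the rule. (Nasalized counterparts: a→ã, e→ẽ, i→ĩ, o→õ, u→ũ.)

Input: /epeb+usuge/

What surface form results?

[epeb+usuge]

no segment meets the rule's conditions; no change.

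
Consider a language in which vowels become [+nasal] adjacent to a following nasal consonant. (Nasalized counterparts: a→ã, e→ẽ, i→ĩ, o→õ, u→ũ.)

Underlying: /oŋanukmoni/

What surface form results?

/o/ before nasal /ŋ/ → [õ]
/a/ before nasal /n/ → [ã]
/o/ before nasal /n/ → [õ]

[õŋãnukmõni]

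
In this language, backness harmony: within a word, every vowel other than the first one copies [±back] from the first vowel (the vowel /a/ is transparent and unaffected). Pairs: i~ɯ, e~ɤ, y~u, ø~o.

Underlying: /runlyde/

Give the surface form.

[runludɤ]

/y/ harmonizes with /u/ ([+back]) → [u]
/e/ harmonizes with /u/ ([+back]) → [ɤ]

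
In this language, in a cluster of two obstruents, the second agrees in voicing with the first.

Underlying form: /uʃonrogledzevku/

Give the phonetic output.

[uʃonrogledzevgu]

/k/ after /v/ (voiced) → [g]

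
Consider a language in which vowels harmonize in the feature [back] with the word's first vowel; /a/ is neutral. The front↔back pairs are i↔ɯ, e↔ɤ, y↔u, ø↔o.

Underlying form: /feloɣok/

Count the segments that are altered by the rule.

/o/ harmonizes with /e/ ([-back]) → [ø]
/o/ harmonizes with /e/ ([-back]) → [ø]
2 segments change.

2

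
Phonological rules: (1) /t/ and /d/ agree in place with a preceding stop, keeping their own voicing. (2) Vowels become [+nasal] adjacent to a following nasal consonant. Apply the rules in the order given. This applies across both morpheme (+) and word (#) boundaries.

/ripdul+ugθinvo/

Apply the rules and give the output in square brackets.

Rule 1: /d/ after /p/ (labial) → [b]
After rule 1: ripbul+ugθinvo
Rule 2: /i/ before nasal /n/ → [ĩ]

[ripbul+ugθĩnvo]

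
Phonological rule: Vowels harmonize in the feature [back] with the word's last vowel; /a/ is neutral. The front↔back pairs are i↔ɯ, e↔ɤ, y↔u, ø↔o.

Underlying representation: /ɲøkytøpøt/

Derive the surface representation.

[ɲøkytøpøt]

no segment meets the rule's conditions; no change.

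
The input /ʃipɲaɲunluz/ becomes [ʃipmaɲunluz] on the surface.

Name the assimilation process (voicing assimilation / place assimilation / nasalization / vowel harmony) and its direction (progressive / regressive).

/ɲ/→[m].
Each target copies a feature from the preceding segment, so the direction is progressive.

place assimilation, progressive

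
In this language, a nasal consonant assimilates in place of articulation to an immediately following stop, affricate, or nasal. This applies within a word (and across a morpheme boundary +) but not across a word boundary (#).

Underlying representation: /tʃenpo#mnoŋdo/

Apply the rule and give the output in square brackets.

/n/ before /p/ (labial) → [m]
/m/ before /n/ (alveolar) → [n]
/ŋ/ before /d/ (alveolar) → [n]

[tʃempo#nnondo]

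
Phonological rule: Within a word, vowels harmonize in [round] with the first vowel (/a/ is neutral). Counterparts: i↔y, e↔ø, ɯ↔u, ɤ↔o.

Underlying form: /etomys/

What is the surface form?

/o/ harmonizes with /e/ ([-round]) → [ɤ]
/y/ harmonizes with /e/ ([-round]) → [i]

[etɤmis]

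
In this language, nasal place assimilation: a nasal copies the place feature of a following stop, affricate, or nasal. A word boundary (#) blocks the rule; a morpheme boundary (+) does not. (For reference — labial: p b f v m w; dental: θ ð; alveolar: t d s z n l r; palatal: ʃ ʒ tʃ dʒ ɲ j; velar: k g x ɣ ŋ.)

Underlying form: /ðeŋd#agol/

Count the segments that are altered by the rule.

1

/ŋ/ before /d/ (alveolar) → [n]
1 segment changes.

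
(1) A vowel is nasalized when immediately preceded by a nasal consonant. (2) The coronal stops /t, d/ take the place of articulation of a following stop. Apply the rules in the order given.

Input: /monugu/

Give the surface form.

[mõnũgu]

Rule 1: /o/ after nasal /m/ → [õ]
Rule 1: /u/ after nasal /n/ → [ũ]
After rule 1: mõnũgu
Rule 2: no segment meets the rule's conditions; no change.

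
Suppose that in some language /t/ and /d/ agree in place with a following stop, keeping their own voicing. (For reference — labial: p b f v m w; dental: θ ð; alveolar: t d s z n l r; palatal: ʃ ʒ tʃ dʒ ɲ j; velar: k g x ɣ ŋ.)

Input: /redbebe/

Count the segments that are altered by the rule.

1

/d/ before /b/ (labial) → [b]
1 segment changes.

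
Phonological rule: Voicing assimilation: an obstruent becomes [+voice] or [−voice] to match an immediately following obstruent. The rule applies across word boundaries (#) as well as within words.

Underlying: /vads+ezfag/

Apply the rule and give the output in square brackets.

[vats+esfag]

/d/ before /s/ (voiceless) → [t]
/z/ before /f/ (voiceless) → [s]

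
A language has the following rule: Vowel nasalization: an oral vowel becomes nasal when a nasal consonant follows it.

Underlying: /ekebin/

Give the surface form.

/i/ before nasal /n/ → [ĩ]

[ekebĩn]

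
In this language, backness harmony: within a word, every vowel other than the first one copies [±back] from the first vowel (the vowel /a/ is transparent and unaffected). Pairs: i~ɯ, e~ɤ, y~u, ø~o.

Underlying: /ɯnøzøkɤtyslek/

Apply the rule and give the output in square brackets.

[ɯnozokɤtuslɤk]

/ø/ harmonizes with /ɯ/ ([+back]) → [o]
/ø/ harmonizes with /ɯ/ ([+back]) → [o]
/y/ harmonizes with /ɯ/ ([+back]) → [u]
/e/ harmonizes with /ɯ/ ([+back]) → [ɤ]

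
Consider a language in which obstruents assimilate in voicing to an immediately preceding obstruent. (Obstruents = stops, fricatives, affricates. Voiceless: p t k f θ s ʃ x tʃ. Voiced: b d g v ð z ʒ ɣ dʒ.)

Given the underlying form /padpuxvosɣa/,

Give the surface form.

[padbuxfosxa]

/p/ after /d/ (voiced) → [b]
/v/ after /x/ (voiceless) → [f]
/ɣ/ after /s/ (voiceless) → [x]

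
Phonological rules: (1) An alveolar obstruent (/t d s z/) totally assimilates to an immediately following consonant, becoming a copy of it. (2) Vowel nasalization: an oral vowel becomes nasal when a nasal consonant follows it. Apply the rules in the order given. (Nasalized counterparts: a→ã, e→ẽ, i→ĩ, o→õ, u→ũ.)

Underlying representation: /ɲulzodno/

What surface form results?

[ɲulzõnno]

Rule 1: /d/ before /n/ → [n] (total assimilation)
After rule 1: ɲulzonno
Rule 2: /o/ before nasal /n/ → [õ]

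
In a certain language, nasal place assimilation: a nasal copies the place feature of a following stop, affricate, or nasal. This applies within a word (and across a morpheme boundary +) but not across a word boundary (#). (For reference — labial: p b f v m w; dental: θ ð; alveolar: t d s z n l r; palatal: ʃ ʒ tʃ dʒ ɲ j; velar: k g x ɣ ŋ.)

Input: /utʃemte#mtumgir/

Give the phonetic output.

[utʃente#ntuŋgir]

/m/ before /t/ (alveolar) → [n]
/m/ before /t/ (alveolar) → [n]
/m/ before /g/ (velar) → [ŋ]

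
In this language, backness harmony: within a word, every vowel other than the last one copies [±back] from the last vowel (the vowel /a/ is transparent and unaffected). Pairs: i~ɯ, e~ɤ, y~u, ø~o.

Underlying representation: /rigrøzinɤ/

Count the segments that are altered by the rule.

3

/i/ harmonizes with /ɤ/ ([+back]) → [ɯ]
/ø/ harmonizes with /ɤ/ ([+back]) → [o]
/i/ harmonizes with /ɤ/ ([+back]) → [ɯ]
3 segments change.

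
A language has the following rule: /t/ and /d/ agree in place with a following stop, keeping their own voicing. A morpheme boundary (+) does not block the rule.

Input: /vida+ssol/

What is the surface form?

[vida+ssol]

no segment meets the rule's conditions; no change.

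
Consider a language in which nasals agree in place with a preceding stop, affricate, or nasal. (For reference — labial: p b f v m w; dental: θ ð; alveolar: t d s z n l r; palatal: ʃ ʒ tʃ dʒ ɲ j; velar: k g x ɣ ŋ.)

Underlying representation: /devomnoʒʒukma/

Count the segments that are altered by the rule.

/n/ after /m/ (labial) → [m]
/m/ after /k/ (velar) → [ŋ]
2 segments change.

2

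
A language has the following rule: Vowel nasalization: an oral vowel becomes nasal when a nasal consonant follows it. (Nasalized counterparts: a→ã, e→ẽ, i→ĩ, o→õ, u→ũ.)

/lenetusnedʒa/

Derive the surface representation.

/e/ before nasal /n/ → [ẽ]

[lẽnetusnedʒa]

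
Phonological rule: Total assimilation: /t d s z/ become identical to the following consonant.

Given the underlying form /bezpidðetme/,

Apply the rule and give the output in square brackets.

[beppiððemme]

/z/ before /p/ → [p] (total assimilation)
/d/ before /ð/ → [ð] (total assimilation)
/t/ before /m/ → [m] (total assimilation)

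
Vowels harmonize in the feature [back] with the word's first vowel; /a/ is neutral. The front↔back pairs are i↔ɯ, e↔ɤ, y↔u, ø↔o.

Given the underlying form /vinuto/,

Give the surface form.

[vinytø]

/u/ harmonizes with /i/ ([-back]) → [y]
/o/ harmonizes with /i/ ([-back]) → [ø]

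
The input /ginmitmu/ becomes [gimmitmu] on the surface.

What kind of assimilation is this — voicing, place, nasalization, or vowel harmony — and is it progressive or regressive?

place assimilation, regressive

/n/→[m].
Each target copies a feature from the following segment, so the direction is regressive.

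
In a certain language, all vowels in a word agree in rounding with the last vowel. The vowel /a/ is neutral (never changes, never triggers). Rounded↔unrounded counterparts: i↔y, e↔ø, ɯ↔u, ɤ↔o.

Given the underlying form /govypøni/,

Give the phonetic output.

[gɤvipeni]

/o/ harmonizes with /i/ ([-round]) → [ɤ]
/y/ harmonizes with /i/ ([-round]) → [i]
/ø/ harmonizes with /i/ ([-round]) → [e]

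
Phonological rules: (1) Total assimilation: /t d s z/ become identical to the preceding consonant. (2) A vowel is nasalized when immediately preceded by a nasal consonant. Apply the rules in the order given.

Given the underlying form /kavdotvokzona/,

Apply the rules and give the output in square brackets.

Rule 1: /d/ after /v/ → [v] (total assimilation)
Rule 1: /z/ after /k/ → [k] (total assimilation)
After rule 1: kavvotvokkona
Rule 2: /a/ after nasal /n/ → [ã]

[kavvotvokkonã]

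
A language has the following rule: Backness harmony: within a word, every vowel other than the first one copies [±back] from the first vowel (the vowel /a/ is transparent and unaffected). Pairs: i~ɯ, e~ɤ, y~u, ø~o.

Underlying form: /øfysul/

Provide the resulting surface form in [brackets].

/u/ harmonizes with /ø/ ([-back]) → [y]

[øfysyl]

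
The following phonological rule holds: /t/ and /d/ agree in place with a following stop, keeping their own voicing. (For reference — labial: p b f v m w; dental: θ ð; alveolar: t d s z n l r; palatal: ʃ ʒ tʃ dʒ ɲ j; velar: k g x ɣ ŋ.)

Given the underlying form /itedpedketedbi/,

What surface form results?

/d/ before /p/ (labial) → [b]
/d/ before /k/ (velar) → [g]
/d/ before /b/ (labial) → [b]

[itebpegketebbi]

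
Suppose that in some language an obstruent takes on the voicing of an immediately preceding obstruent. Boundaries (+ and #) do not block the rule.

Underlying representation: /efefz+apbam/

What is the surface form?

/z/ after /f/ (voiceless) → [s]
/b/ after /p/ (voiceless) → [p]

[efefs+appam]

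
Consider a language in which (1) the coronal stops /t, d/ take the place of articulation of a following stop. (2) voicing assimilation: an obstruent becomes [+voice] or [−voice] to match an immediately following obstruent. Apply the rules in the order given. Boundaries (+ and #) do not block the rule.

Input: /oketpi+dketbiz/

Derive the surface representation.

[okeppi+kkebbiz]

Rule 1: /t/ before /p/ (labial) → [p]
Rule 1: /d/ before /k/ (velar) → [g]
Rule 1: /t/ before /b/ (labial) → [p]
After rule 1: okeppi+gkepbiz
Rule 2: /g/ before /k/ (voiceless) → [k]
Rule 2: /p/ before /b/ (voiced) → [b]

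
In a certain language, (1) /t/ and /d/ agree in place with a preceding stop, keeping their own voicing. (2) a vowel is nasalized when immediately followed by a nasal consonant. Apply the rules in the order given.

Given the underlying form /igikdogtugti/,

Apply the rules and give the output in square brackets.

[igikgogkugki]

Rule 1: /d/ after /k/ (velar) → [g]
Rule 1: /t/ after /g/ (velar) → [k]
Rule 1: /t/ after /g/ (velar) → [k]
After rule 1: igikgogkugki
Rule 2: no segment meets the rule's conditions; no change.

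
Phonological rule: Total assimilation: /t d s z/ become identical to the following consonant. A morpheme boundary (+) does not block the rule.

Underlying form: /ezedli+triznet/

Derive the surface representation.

[ezelli+rrinnet]

/d/ before /l/ → [l] (total assimilation)
/t/ before /r/ → [r] (total assimilation)
/z/ before /n/ → [n] (total assimilation)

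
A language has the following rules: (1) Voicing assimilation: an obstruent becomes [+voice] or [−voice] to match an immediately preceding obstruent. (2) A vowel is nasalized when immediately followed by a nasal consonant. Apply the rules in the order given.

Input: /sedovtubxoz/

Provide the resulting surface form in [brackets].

[sedovdubɣoz]

Rule 1: /t/ after /v/ (voiced) → [d]
Rule 1: /x/ after /b/ (voiced) → [ɣ]
After rule 1: sedovdubɣoz
Rule 2: no segment meets the rule's conditions; no change.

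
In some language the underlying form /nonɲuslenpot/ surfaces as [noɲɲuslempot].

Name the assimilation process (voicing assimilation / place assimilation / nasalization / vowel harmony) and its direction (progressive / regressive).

place assimilation, regressive

/n/→[ɲ] /n/→[m].
Each target copies a feature from the following segment, so the direction is regressive.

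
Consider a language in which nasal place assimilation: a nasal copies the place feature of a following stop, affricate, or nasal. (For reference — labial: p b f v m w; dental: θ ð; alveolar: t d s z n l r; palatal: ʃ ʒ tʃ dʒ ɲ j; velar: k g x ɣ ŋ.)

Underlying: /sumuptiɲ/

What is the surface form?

[sumuptiɲ]

no segment meets the rule's conditions; no change.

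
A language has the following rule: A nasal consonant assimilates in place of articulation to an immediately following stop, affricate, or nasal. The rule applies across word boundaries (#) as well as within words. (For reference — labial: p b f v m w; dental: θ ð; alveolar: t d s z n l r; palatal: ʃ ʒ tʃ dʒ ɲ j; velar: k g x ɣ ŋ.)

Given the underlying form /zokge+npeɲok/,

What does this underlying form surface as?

[zokge+mpeɲok]

/n/ before /p/ (labial) → [m]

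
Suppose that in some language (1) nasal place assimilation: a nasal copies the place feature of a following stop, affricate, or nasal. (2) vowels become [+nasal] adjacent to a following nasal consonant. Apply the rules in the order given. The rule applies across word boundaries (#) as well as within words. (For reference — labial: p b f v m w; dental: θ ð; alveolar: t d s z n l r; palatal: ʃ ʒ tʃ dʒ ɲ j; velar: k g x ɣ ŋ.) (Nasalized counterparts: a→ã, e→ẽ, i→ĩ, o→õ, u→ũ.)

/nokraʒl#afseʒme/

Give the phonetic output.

[nokraʒl#afseʒme]

Rule 1: no segment meets the rule's conditions; no change.
After rule 1: nokraʒl#afseʒme
Rule 2: no segment meets the rule's conditions; no change.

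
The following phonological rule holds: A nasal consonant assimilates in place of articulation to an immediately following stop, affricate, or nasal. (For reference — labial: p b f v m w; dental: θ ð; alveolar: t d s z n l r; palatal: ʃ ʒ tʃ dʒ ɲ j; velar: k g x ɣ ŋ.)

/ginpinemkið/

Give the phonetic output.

[gimpineŋkið]

/n/ before /p/ (labial) → [m]
/m/ before /k/ (velar) → [ŋ]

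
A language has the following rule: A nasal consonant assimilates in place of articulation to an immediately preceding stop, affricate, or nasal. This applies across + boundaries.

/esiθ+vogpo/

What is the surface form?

no segment meets the rule's conditions; no change.

[esiθ+vogpo]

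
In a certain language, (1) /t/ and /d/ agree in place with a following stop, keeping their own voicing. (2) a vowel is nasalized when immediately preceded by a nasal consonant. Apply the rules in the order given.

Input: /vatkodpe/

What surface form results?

[vakkobpe]

Rule 1: /t/ before /k/ (velar) → [k]
Rule 1: /d/ before /p/ (labial) → [b]
After rule 1: vakkobpe
Rule 2: no segment meets the rule's conditions; no change.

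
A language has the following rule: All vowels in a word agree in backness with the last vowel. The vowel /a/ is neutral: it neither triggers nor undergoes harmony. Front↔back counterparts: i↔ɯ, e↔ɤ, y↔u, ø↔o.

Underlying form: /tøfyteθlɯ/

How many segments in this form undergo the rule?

/ø/ harmonizes with /ɯ/ ([+back]) → [o]
/y/ harmonizes with /ɯ/ ([+back]) → [u]
/e/ harmonizes with /ɯ/ ([+back]) → [ɤ]
3 segments change.

3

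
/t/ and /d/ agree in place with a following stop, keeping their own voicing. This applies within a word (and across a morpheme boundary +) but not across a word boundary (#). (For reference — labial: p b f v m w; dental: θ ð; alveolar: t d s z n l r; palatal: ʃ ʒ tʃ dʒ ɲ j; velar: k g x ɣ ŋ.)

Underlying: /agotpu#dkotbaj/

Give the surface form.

/t/ before /p/ (labial) → [p]
/d/ before /k/ (velar) → [g]
/t/ before /b/ (labial) → [p]

[agoppu#gkopbaj]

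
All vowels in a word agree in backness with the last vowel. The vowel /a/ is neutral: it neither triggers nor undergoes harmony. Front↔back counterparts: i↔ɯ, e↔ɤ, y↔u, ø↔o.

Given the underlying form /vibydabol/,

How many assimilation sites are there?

2

/i/ harmonizes with /o/ ([+back]) → [ɯ]
/y/ harmonizes with /o/ ([+back]) → [u]
2 segments change.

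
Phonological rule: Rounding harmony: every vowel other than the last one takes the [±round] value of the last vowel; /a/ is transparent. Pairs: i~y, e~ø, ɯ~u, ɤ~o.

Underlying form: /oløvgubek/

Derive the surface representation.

/o/ harmonizes with /e/ ([-round]) → [ɤ]
/ø/ harmonizes with /e/ ([-round]) → [e]
/u/ harmonizes with /e/ ([-round]) → [ɯ]

[ɤlevgɯbek]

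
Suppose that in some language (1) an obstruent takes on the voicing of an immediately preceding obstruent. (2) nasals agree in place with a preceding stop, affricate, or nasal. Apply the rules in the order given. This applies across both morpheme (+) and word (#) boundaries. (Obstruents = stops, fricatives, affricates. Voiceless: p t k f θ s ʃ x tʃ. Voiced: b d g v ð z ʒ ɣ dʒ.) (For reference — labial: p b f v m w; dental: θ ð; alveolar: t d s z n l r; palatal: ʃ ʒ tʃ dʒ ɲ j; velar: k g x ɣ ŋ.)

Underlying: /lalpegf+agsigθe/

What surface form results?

Rule 1: /f/ after /g/ (voiced) → [v]
Rule 1: /s/ after /g/ (voiced) → [z]
Rule 1: /θ/ after /g/ (voiced) → [ð]
After rule 1: lalpegv+agzigðe
Rule 2: no segment meets the rule's conditions; no change.

[lalpegv+agzigðe]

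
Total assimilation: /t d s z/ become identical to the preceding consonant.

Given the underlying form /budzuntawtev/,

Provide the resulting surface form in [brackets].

/z/ after /d/ → [d] (total assimilation)
/t/ after /n/ → [n] (total assimilation)
/t/ after /w/ → [w] (total assimilation)

[buddunnawwev]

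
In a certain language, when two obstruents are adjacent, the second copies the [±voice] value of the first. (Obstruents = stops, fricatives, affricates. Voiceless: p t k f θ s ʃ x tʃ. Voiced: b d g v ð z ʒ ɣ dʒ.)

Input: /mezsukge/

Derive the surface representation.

/s/ after /z/ (voiced) → [z]
/g/ after /k/ (voiceless) → [k]

[mezzukke]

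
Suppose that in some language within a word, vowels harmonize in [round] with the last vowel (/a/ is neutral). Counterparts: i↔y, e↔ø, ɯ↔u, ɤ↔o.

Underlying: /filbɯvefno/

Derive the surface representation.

/i/ harmonizes with /o/ ([+round]) → [y]
/ɯ/ harmonizes with /o/ ([+round]) → [u]
/e/ harmonizes with /o/ ([+round]) → [ø]

[fylbuvøfno]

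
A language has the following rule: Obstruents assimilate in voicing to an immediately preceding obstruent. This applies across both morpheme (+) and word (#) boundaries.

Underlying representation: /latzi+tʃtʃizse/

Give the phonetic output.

[latsi+tʃtʃizze]

/z/ after /t/ (voiceless) → [s]
/s/ after /z/ (voiced) → [z]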